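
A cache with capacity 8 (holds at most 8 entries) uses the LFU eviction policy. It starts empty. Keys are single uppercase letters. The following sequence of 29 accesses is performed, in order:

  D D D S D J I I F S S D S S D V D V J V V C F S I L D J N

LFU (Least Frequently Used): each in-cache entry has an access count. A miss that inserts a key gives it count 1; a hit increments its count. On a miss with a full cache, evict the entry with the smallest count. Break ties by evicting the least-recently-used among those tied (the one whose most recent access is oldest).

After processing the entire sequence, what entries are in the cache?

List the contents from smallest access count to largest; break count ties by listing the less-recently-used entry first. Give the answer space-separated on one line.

LFU simulation (capacity=8):
  1. access D: MISS. Cache: [D(c=1)]
  2. access D: HIT, count now 2. Cache: [D(c=2)]
  3. access D: HIT, count now 3. Cache: [D(c=3)]
  4. access S: MISS. Cache: [S(c=1) D(c=3)]
  5. access D: HIT, count now 4. Cache: [S(c=1) D(c=4)]
  6. access J: MISS. Cache: [S(c=1) J(c=1) D(c=4)]
  7. access I: MISS. Cache: [S(c=1) J(c=1) I(c=1) D(c=4)]
  8. access I: HIT, count now 2. Cache: [S(c=1) J(c=1) I(c=2) D(c=4)]
  9. access F: MISS. Cache: [S(c=1) J(c=1) F(c=1) I(c=2) D(c=4)]
  10. access S: HIT, count now 2. Cache: [J(c=1) F(c=1) I(c=2) S(c=2) D(c=4)]
  11. access S: HIT, count now 3. Cache: [J(c=1) F(c=1) I(c=2) S(c=3) D(c=4)]
  12. access D: HIT, count now 5. Cache: [J(c=1) F(c=1) I(c=2) S(c=3) D(c=5)]
  13. access S: HIT, count now 4. Cache: [J(c=1) F(c=1) I(c=2) S(c=4) D(c=5)]
  14. access S: HIT, count now 5. Cache: [J(c=1) F(c=1) I(c=2) D(c=5) S(c=5)]
  15. access D: HIT, count now 6. Cache: [J(c=1) F(c=1) I(c=2) S(c=5) D(c=6)]
  16. access V: MISS. Cache: [J(c=1) F(c=1) V(c=1) I(c=2) S(c=5) D(c=6)]
  17. access D: HIT, count now 7. Cache: [J(c=1) F(c=1) V(c=1) I(c=2) S(c=5) D(c=7)]
  18. access V: HIT, count now 2. Cache: [J(c=1) F(c=1) I(c=2) V(c=2) S(c=5) D(c=7)]
  19. access J: HIT, count now 2. Cache: [F(c=1) I(c=2) V(c=2) J(c=2) S(c=5) D(c=7)]
  20. access V: HIT, count now 3. Cache: [F(c=1) I(c=2) J(c=2) V(c=3) S(c=5) D(c=7)]
  21. access V: HIT, count now 4. Cache: [F(c=1) I(c=2) J(c=2) V(c=4) S(c=5) D(c=7)]
  22. access C: MISS. Cache: [F(c=1) C(c=1) I(c=2) J(c=2) V(c=4) S(c=5) D(c=7)]
  23. access F: HIT, count now 2. Cache: [C(c=1) I(c=2) J(c=2) F(c=2) V(c=4) S(c=5) D(c=7)]
  24. access S: HIT, count now 6. Cache: [C(c=1) I(c=2) J(c=2) F(c=2) V(c=4) S(c=6) D(c=7)]
  25. access I: HIT, count now 3. Cache: [C(c=1) J(c=2) F(c=2) I(c=3) V(c=4) S(c=6) D(c=7)]
  26. access L: MISS. Cache: [C(c=1) L(c=1) J(c=2) F(c=2) I(c=3) V(c=4) S(c=6) D(c=7)]
  27. access D: HIT, count now 8. Cache: [C(c=1) L(c=1) J(c=2) F(c=2) I(c=3) V(c=4) S(c=6) D(c=8)]
  28. access J: HIT, count now 3. Cache: [C(c=1) L(c=1) F(c=2) I(c=3) J(c=3) V(c=4) S(c=6) D(c=8)]
  29. access N: MISS, evict C(c=1). Cache: [L(c=1) N(c=1) F(c=2) I(c=3) J(c=3) V(c=4) S(c=6) D(c=8)]
Total: 20 hits, 9 misses, 1 evictions

Answer: L N F I J V S D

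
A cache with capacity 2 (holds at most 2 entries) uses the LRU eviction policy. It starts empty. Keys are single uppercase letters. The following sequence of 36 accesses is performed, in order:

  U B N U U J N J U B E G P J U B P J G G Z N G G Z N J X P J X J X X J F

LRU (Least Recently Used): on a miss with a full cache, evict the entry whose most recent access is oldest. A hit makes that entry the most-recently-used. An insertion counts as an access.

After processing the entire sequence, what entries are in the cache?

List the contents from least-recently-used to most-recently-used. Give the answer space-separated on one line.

LRU simulation (capacity=2):
  1. access U: MISS. Cache (LRU->MRU): [U]
  2. access B: MISS. Cache (LRU->MRU): [U B]
  3. access N: MISS, evict U. Cache (LRU->MRU): [B N]
  4. access U: MISS, evict B. Cache (LRU->MRU): [N U]
  5. access U: HIT. Cache (LRU->MRU): [N U]
  6. access J: MISS, evict N. Cache (LRU->MRU): [U J]
  7. access N: MISS, evict U. Cache (LRU->MRU): [J N]
  8. access J: HIT. Cache (LRU->MRU): [N J]
  9. access U: MISS, evict N. Cache (LRU->MRU): [J U]
  10. access B: MISS, evict J. Cache (LRU->MRU): [U B]
  11. access E: MISS, evict U. Cache (LRU->MRU): [B E]
  12. access G: MISS, evict B. Cache (LRU->MRU): [E G]
  13. access P: MISS, evict E. Cache (LRU->MRU): [G P]
  14. access J: MISS, evict G. Cache (LRU->MRU): [P J]
  15. access U: MISS, evict P. Cache (LRU->MRU): [J U]
  16. access B: MISS, evict J. Cache (LRU->MRU): [U B]
  17. access P: MISS, evict U. Cache (LRU->MRU): [B P]
  18. access J: MISS, evict B. Cache (LRU->MRU): [P J]
  19. access G: MISS, evict P. Cache (LRU->MRU): [J G]
  20. access G: HIT. Cache (LRU->MRU): [J G]
  21. access Z: MISS, evict J. Cache (LRU->MRU): [G Z]
  22. access N: MISS, evict G. Cache (LRU->MRU): [Z N]
  23. access G: MISS, evict Z. Cache (LRU->MRU): [N G]
  24. access G: HIT. Cache (LRU->MRU): [N G]
  25. access Z: MISS, evict N. Cache (LRU->MRU): [G Z]
  26. access N: MISS, evict G. Cache (LRU->MRU): [Z N]
  27. access J: MISS, evict Z. Cache (LRU->MRU): [N J]
  28. access X: MISS, evict N. Cache (LRU->MRU): [J X]
  29. access P: MISS, evict J. Cache (LRU->MRU): [X P]
  30. access J: MISS, evict X. Cache (LRU->MRU): [P J]
  31. access X: MISS, evict P. Cache (LRU->MRU): [J X]
  32. access J: HIT. Cache (LRU->MRU): [X J]
  33. access X: HIT. Cache (LRU->MRU): [J X]
  34. access X: HIT. Cache (LRU->MRU): [J X]
  35. access J: HIT. Cache (LRU->MRU): [X J]
  36. access F: MISS, evict X. Cache (LRU->MRU): [J F]
Total: 8 hits, 28 misses, 26 evictions

Answer: J F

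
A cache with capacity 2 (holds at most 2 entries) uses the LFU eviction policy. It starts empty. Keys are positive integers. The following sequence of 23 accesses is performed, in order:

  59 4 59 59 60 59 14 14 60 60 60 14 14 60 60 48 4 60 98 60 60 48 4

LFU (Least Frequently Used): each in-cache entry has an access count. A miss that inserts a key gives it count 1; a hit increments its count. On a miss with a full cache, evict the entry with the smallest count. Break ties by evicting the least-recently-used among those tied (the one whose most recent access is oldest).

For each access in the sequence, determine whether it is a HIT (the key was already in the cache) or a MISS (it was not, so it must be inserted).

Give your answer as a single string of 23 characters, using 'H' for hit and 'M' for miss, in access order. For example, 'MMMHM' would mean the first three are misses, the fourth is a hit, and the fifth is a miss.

Answer: MMHHMHMHMHHMHMHMMMMMHMM

Derivation:
LFU simulation (capacity=2):
  1. access 59: MISS. Cache: [59(c=1)]
  2. access 4: MISS. Cache: [59(c=1) 4(c=1)]
  3. access 59: HIT, count now 2. Cache: [4(c=1) 59(c=2)]
  4. access 59: HIT, count now 3. Cache: [4(c=1) 59(c=3)]
  5. access 60: MISS, evict 4(c=1). Cache: [60(c=1) 59(c=3)]
  6. access 59: HIT, count now 4. Cache: [60(c=1) 59(c=4)]
  7. access 14: MISS, evict 60(c=1). Cache: [14(c=1) 59(c=4)]
  8. access 14: HIT, count now 2. Cache: [14(c=2) 59(c=4)]
  9. access 60: MISS, evict 14(c=2). Cache: [60(c=1) 59(c=4)]
  10. access 60: HIT, count now 2. Cache: [60(c=2) 59(c=4)]
  11. access 60: HIT, count now 3. Cache: [60(c=3) 59(c=4)]
  12. access 14: MISS, evict 60(c=3). Cache: [14(c=1) 59(c=4)]
  13. access 14: HIT, count now 2. Cache: [14(c=2) 59(c=4)]
  14. access 60: MISS, evict 14(c=2). Cache: [60(c=1) 59(c=4)]
  15. access 60: HIT, count now 2. Cache: [60(c=2) 59(c=4)]
  16. access 48: MISS, evict 60(c=2). Cache: [48(c=1) 59(c=4)]
  17. access 4: MISS, evict 48(c=1). Cache: [4(c=1) 59(c=4)]
  18. access 60: MISS, evict 4(c=1). Cache: [60(c=1) 59(c=4)]
  19. access 98: MISS, evict 60(c=1). Cache: [98(c=1) 59(c=4)]
  20. access 60: MISS, evict 98(c=1). Cache: [60(c=1) 59(c=4)]
  21. access 60: HIT, count now 2. Cache: [60(c=2) 59(c=4)]
  22. access 48: MISS, evict 60(c=2). Cache: [48(c=1) 59(c=4)]
  23. access 4: MISS, evict 48(c=1). Cache: [4(c=1) 59(c=4)]
Total: 9 hits, 14 misses, 12 evictions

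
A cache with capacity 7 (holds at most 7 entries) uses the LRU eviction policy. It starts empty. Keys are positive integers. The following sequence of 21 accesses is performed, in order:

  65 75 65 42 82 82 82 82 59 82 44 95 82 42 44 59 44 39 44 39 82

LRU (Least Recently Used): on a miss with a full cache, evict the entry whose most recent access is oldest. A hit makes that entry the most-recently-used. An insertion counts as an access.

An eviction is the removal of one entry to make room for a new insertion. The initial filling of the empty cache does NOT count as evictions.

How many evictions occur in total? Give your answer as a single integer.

LRU simulation (capacity=7):
  1. access 65: MISS. Cache (LRU->MRU): [65]
  2. access 75: MISS. Cache (LRU->MRU): [65 75]
  3. access 65: HIT. Cache (LRU->MRU): [75 65]
  4. access 42: MISS. Cache (LRU->MRU): [75 65 42]
  5. access 82: MISS. Cache (LRU->MRU): [75 65 42 82]
  6. access 82: HIT. Cache (LRU->MRU): [75 65 42 82]
  7. access 82: HIT. Cache (LRU->MRU): [75 65 42 82]
  8. access 82: HIT. Cache (LRU->MRU): [75 65 42 82]
  9. access 59: MISS. Cache (LRU->MRU): [75 65 42 82 59]
  10. access 82: HIT. Cache (LRU->MRU): [75 65 42 59 82]
  11. access 44: MISS. Cache (LRU->MRU): [75 65 42 59 82 44]
  12. access 95: MISS. Cache (LRU->MRU): [75 65 42 59 82 44 95]
  13. access 82: HIT. Cache (LRU->MRU): [75 65 42 59 44 95 82]
  14. access 42: HIT. Cache (LRU->MRU): [75 65 59 44 95 82 42]
  15. access 44: HIT. Cache (LRU->MRU): [75 65 59 95 82 42 44]
  16. access 59: HIT. Cache (LRU->MRU): [75 65 95 82 42 44 59]
  17. access 44: HIT. Cache (LRU->MRU): [75 65 95 82 42 59 44]
  18. access 39: MISS, evict 75. Cache (LRU->MRU): [65 95 82 42 59 44 39]
  19. access 44: HIT. Cache (LRU->MRU): [65 95 82 42 59 39 44]
  20. access 39: HIT. Cache (LRU->MRU): [65 95 82 42 59 44 39]
  21. access 82: HIT. Cache (LRU->MRU): [65 95 42 59 44 39 82]
Total: 13 hits, 8 misses, 1 evictions

Answer: 1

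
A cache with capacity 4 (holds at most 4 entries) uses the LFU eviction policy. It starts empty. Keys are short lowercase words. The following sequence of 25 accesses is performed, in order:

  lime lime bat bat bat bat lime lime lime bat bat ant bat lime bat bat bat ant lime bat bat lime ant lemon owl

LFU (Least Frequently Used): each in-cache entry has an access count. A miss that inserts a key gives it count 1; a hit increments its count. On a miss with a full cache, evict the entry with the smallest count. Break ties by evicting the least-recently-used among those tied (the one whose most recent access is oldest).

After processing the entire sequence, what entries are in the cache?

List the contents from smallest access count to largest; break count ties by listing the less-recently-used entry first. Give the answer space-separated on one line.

Answer: owl ant lime bat

Derivation:
LFU simulation (capacity=4):
  1. access lime: MISS. Cache: [lime(c=1)]
  2. access lime: HIT, count now 2. Cache: [lime(c=2)]
  3. access bat: MISS. Cache: [bat(c=1) lime(c=2)]
  4. access bat: HIT, count now 2. Cache: [lime(c=2) bat(c=2)]
  5. access bat: HIT, count now 3. Cache: [lime(c=2) bat(c=3)]
  6. access bat: HIT, count now 4. Cache: [lime(c=2) bat(c=4)]
  7. access lime: HIT, count now 3. Cache: [lime(c=3) bat(c=4)]
  8. access lime: HIT, count now 4. Cache: [bat(c=4) lime(c=4)]
  9. access lime: HIT, count now 5. Cache: [bat(c=4) lime(c=5)]
  10. access bat: HIT, count now 5. Cache: [lime(c=5) bat(c=5)]
  11. access bat: HIT, count now 6. Cache: [lime(c=5) bat(c=6)]
  12. access ant: MISS. Cache: [ant(c=1) lime(c=5) bat(c=6)]
  13. access bat: HIT, count now 7. Cache: [ant(c=1) lime(c=5) bat(c=7)]
  14. access lime: HIT, count now 6. Cache: [ant(c=1) lime(c=6) bat(c=7)]
  15. access bat: HIT, count now 8. Cache: [ant(c=1) lime(c=6) bat(c=8)]
  16. access bat: HIT, count now 9. Cache: [ant(c=1) lime(c=6) bat(c=9)]
  17. access bat: HIT, count now 10. Cache: [ant(c=1) lime(c=6) bat(c=10)]
  18. access ant: HIT, count now 2. Cache: [ant(c=2) lime(c=6) bat(c=10)]
  19. access lime: HIT, count now 7. Cache: [ant(c=2) lime(c=7) bat(c=10)]
  20. access bat: HIT, count now 11. Cache: [ant(c=2) lime(c=7) bat(c=11)]
  21. access bat: HIT, count now 12. Cache: [ant(c=2) lime(c=7) bat(c=12)]
  22. access lime: HIT, count now 8. Cache: [ant(c=2) lime(c=8) bat(c=12)]
  23. access ant: HIT, count now 3. Cache: [ant(c=3) lime(c=8) bat(c=12)]
  24. access lemon: MISS. Cache: [lemon(c=1) ant(c=3) lime(c=8) bat(c=12)]
  25. access owl: MISS, evict lemon(c=1). Cache: [owl(c=1) ant(c=3) lime(c=8) bat(c=12)]
Total: 20 hits, 5 misses, 1 evictions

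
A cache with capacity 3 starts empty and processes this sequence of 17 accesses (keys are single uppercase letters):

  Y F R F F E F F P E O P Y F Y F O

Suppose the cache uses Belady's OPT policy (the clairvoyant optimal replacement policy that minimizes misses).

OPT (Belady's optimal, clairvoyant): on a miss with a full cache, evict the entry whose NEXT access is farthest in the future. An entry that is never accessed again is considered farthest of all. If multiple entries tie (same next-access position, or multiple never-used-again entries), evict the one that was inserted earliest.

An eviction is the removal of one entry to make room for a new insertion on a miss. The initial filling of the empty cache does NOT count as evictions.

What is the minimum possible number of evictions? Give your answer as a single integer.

OPT (Belady) simulation (capacity=3):
  1. access Y: MISS. Cache: [Y]
  2. access F: MISS. Cache: [Y F]
  3. access R: MISS. Cache: [Y F R]
  4. access F: HIT. Next use of F: step 5. Cache: [Y F R]
  5. access F: HIT. Next use of F: step 7. Cache: [Y F R]
  6. access E: MISS, evict R (next use: never). Cache: [Y F E]
  7. access F: HIT. Next use of F: step 8. Cache: [Y F E]
  8. access F: HIT. Next use of F: step 14. Cache: [Y F E]
  9. access P: MISS, evict F (next use: step 14). Cache: [Y E P]
  10. access E: HIT. Next use of E: never. Cache: [Y E P]
  11. access O: MISS, evict E (next use: never). Cache: [Y P O]
  12. access P: HIT. Next use of P: never. Cache: [Y P O]
  13. access Y: HIT. Next use of Y: step 15. Cache: [Y P O]
  14. access F: MISS, evict P (next use: never). Cache: [Y O F]
  15. access Y: HIT. Next use of Y: never. Cache: [Y O F]
  16. access F: HIT. Next use of F: never. Cache: [Y O F]
  17. access O: HIT. Next use of O: never. Cache: [Y O F]
Total: 10 hits, 7 misses, 4 evictions

Answer: 4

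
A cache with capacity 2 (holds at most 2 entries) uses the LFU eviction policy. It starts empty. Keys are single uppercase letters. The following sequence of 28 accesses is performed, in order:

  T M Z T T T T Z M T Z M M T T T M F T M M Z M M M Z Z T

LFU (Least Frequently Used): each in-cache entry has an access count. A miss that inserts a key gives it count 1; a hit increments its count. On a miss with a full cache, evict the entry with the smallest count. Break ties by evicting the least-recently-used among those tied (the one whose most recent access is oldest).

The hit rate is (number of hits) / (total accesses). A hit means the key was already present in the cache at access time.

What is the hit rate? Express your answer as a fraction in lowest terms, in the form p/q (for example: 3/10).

Answer: 4/7

Derivation:
LFU simulation (capacity=2):
  1. access T: MISS. Cache: [T(c=1)]
  2. access M: MISS. Cache: [T(c=1) M(c=1)]
  3. access Z: MISS, evict T(c=1). Cache: [M(c=1) Z(c=1)]
  4. access T: MISS, evict M(c=1). Cache: [Z(c=1) T(c=1)]
  5. access T: HIT, count now 2. Cache: [Z(c=1) T(c=2)]
  6. access T: HIT, count now 3. Cache: [Z(c=1) T(c=3)]
  7. access T: HIT, count now 4. Cache: [Z(c=1) T(c=4)]
  8. access Z: HIT, count now 2. Cache: [Z(c=2) T(c=4)]
  9. access M: MISS, evict Z(c=2). Cache: [M(c=1) T(c=4)]
  10. access T: HIT, count now 5. Cache: [M(c=1) T(c=5)]
  11. access Z: MISS, evict M(c=1). Cache: [Z(c=1) T(c=5)]
  12. access M: MISS, evict Z(c=1). Cache: [M(c=1) T(c=5)]
  13. access M: HIT, count now 2. Cache: [M(c=2) T(c=5)]
  14. access T: HIT, count now 6. Cache: [M(c=2) T(c=6)]
  15. access T: HIT, count now 7. Cache: [M(c=2) T(c=7)]
  16. access T: HIT, count now 8. Cache: [M(c=2) T(c=8)]
  17. access M: HIT, count now 3. Cache: [M(c=3) T(c=8)]
  18. access F: MISS, evict M(c=3). Cache: [F(c=1) T(c=8)]
  19. access T: HIT, count now 9. Cache: [F(c=1) T(c=9)]
  20. access M: MISS, evict F(c=1). Cache: [M(c=1) T(c=9)]
  21. access M: HIT, count now 2. Cache: [M(c=2) T(c=9)]
  22. access Z: MISS, evict M(c=2). Cache: [Z(c=1) T(c=9)]
  23. access M: MISS, evict Z(c=1). Cache: [M(c=1) T(c=9)]
  24. access M: HIT, count now 2. Cache: [M(c=2) T(c=9)]
  25. access M: HIT, count now 3. Cache: [M(c=3) T(c=9)]
  26. access Z: MISS, evict M(c=3). Cache: [Z(c=1) T(c=9)]
  27. access Z: HIT, count now 2. Cache: [Z(c=2) T(c=9)]
  28. access T: HIT, count now 10. Cache: [Z(c=2) T(c=10)]
Total: 16 hits, 12 misses, 10 evictions

Hit rate = 16/28 = 4/7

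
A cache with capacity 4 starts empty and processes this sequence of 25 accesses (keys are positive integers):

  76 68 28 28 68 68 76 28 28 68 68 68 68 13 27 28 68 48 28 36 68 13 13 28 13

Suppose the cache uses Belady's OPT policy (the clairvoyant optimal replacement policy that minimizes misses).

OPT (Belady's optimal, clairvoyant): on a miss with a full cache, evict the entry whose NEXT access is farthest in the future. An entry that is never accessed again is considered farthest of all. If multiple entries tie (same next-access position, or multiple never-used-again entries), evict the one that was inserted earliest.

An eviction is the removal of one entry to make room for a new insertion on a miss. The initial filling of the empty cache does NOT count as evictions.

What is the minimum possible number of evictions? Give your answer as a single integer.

Answer: 3

Derivation:
OPT (Belady) simulation (capacity=4):
  1. access 76: MISS. Cache: [76]
  2. access 68: MISS. Cache: [76 68]
  3. access 28: MISS. Cache: [76 68 28]
  4. access 28: HIT. Next use of 28: step 8. Cache: [76 68 28]
  5. access 68: HIT. Next use of 68: step 6. Cache: [76 68 28]
  6. access 68: HIT. Next use of 68: step 10. Cache: [76 68 28]
  7. access 76: HIT. Next use of 76: never. Cache: [76 68 28]
  8. access 28: HIT. Next use of 28: step 9. Cache: [76 68 28]
  9. access 28: HIT. Next use of 28: step 16. Cache: [76 68 28]
  10. access 68: HIT. Next use of 68: step 11. Cache: [76 68 28]
  11. access 68: HIT. Next use of 68: step 12. Cache: [76 68 28]
  12. access 68: HIT. Next use of 68: step 13. Cache: [76 68 28]
  13. access 68: HIT. Next use of 68: step 17. Cache: [76 68 28]
  14. access 13: MISS. Cache: [76 68 28 13]
  15. access 27: MISS, evict 76 (next use: never). Cache: [68 28 13 27]
  16. access 28: HIT. Next use of 28: step 19. Cache: [68 28 13 27]
  17. access 68: HIT. Next use of 68: step 21. Cache: [68 28 13 27]
  18. access 48: MISS, evict 27 (next use: never). Cache: [68 28 13 48]
  19. access 28: HIT. Next use of 28: step 24. Cache: [68 28 13 48]
  20. access 36: MISS, evict 48 (next use: never). Cache: [68 28 13 36]
  21. access 68: HIT. Next use of 68: never. Cache: [68 28 13 36]
  22. access 13: HIT. Next use of 13: step 23. Cache: [68 28 13 36]
  23. access 13: HIT. Next use of 13: step 25. Cache: [68 28 13 36]
  24. access 28: HIT. Next use of 28: never. Cache: [68 28 13 36]
  25. access 13: HIT. Next use of 13: never. Cache: [68 28 13 36]
Total: 18 hits, 7 misses, 3 evictions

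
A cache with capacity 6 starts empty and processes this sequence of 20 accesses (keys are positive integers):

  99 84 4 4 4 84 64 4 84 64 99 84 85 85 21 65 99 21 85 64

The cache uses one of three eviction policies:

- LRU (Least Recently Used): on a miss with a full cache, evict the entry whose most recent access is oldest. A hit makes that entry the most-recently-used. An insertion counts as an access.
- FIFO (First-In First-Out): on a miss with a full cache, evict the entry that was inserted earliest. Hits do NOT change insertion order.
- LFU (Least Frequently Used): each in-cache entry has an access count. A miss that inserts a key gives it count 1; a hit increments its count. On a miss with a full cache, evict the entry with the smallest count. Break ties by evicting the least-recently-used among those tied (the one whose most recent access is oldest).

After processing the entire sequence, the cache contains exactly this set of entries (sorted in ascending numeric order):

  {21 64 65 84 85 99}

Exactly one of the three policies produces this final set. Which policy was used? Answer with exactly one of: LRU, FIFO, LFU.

Answer: LRU

Derivation:
Simulating under each policy and comparing final sets:
  LRU: final set = {21 64 65 84 85 99} -> MATCHES target
  FIFO: final set = {4 21 64 65 85 99} -> differs
  LFU: final set = {4 21 64 84 85 99} -> differs
Only LRU produces the target set.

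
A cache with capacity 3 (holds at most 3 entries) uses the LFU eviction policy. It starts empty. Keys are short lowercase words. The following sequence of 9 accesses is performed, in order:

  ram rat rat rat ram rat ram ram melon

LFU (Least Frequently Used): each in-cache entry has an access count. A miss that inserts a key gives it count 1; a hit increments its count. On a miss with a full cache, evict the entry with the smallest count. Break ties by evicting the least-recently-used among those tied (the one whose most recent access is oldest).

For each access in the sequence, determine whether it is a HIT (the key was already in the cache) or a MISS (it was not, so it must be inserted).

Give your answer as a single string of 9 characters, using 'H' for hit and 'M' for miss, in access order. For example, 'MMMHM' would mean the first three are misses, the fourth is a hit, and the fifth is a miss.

LFU simulation (capacity=3):
  1. access ram: MISS. Cache: [ram(c=1)]
  2. access rat: MISS. Cache: [ram(c=1) rat(c=1)]
  3. access rat: HIT, count now 2. Cache: [ram(c=1) rat(c=2)]
  4. access rat: HIT, count now 3. Cache: [ram(c=1) rat(c=3)]
  5. access ram: HIT, count now 2. Cache: [ram(c=2) rat(c=3)]
  6. access rat: HIT, count now 4. Cache: [ram(c=2) rat(c=4)]
  7. access ram: HIT, count now 3. Cache: [ram(c=3) rat(c=4)]
  8. access ram: HIT, count now 4. Cache: [rat(c=4) ram(c=4)]
  9. access melon: MISS. Cache: [melon(c=1) rat(c=4) ram(c=4)]
Total: 6 hits, 3 misses, 0 evictions

Answer: MMHHHHHHM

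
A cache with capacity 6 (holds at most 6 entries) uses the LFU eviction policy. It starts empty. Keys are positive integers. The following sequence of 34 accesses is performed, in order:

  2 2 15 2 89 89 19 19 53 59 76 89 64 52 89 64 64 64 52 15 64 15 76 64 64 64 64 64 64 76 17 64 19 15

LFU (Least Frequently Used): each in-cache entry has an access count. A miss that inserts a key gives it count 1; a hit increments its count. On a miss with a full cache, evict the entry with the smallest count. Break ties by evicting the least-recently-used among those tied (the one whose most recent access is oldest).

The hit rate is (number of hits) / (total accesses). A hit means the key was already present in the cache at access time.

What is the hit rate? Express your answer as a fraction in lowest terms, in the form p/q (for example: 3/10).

Answer: 21/34

Derivation:
LFU simulation (capacity=6):
  1. access 2: MISS. Cache: [2(c=1)]
  2. access 2: HIT, count now 2. Cache: [2(c=2)]
  3. access 15: MISS. Cache: [15(c=1) 2(c=2)]
  4. access 2: HIT, count now 3. Cache: [15(c=1) 2(c=3)]
  5. access 89: MISS. Cache: [15(c=1) 89(c=1) 2(c=3)]
  6. access 89: HIT, count now 2. Cache: [15(c=1) 89(c=2) 2(c=3)]
  7. access 19: MISS. Cache: [15(c=1) 19(c=1) 89(c=2) 2(c=3)]
  8. access 19: HIT, count now 2. Cache: [15(c=1) 89(c=2) 19(c=2) 2(c=3)]
  9. access 53: MISS. Cache: [15(c=1) 53(c=1) 89(c=2) 19(c=2) 2(c=3)]
  10. access 59: MISS. Cache: [15(c=1) 53(c=1) 59(c=1) 89(c=2) 19(c=2) 2(c=3)]
  11. access 76: MISS, evict 15(c=1). Cache: [53(c=1) 59(c=1) 76(c=1) 89(c=2) 19(c=2) 2(c=3)]
  12. access 89: HIT, count now 3. Cache: [53(c=1) 59(c=1) 76(c=1) 19(c=2) 2(c=3) 89(c=3)]
  13. access 64: MISS, evict 53(c=1). Cache: [59(c=1) 76(c=1) 64(c=1) 19(c=2) 2(c=3) 89(c=3)]
  14. access 52: MISS, evict 59(c=1). Cache: [76(c=1) 64(c=1) 52(c=1) 19(c=2) 2(c=3) 89(c=3)]
  15. access 89: HIT, count now 4. Cache: [76(c=1) 64(c=1) 52(c=1) 19(c=2) 2(c=3) 89(c=4)]
  16. access 64: HIT, count now 2. Cache: [76(c=1) 52(c=1) 19(c=2) 64(c=2) 2(c=3) 89(c=4)]
  17. access 64: HIT, count now 3. Cache: [76(c=1) 52(c=1) 19(c=2) 2(c=3) 64(c=3) 89(c=4)]
  18. access 64: HIT, count now 4. Cache: [76(c=1) 52(c=1) 19(c=2) 2(c=3) 89(c=4) 64(c=4)]
  19. access 52: HIT, count now 2. Cache: [76(c=1) 19(c=2) 52(c=2) 2(c=3) 89(c=4) 64(c=4)]
  20. access 15: MISS, evict 76(c=1). Cache: [15(c=1) 19(c=2) 52(c=2) 2(c=3) 89(c=4) 64(c=4)]
  21. access 64: HIT, count now 5. Cache: [15(c=1) 19(c=2) 52(c=2) 2(c=3) 89(c=4) 64(c=5)]
  22. access 15: HIT, count now 2. Cache: [19(c=2) 52(c=2) 15(c=2) 2(c=3) 89(c=4) 64(c=5)]
  23. access 76: MISS, evict 19(c=2). Cache: [76(c=1) 52(c=2) 15(c=2) 2(c=3) 89(c=4) 64(c=5)]
  24. access 64: HIT, count now 6. Cache: [76(c=1) 52(c=2) 15(c=2) 2(c=3) 89(c=4) 64(c=6)]
  25. access 64: HIT, count now 7. Cache: [76(c=1) 52(c=2) 15(c=2) 2(c=3) 89(c=4) 64(c=7)]
  26. access 64: HIT, count now 8. Cache: [76(c=1) 52(c=2) 15(c=2) 2(c=3) 89(c=4) 64(c=8)]
  27. access 64: HIT, count now 9. Cache: [76(c=1) 52(c=2) 15(c=2) 2(c=3) 89(c=4) 64(c=9)]
  28. access 64: HIT, count now 10. Cache: [76(c=1) 52(c=2) 15(c=2) 2(c=3) 89(c=4) 64(c=10)]
  29. access 64: HIT, count now 11. Cache: [76(c=1) 52(c=2) 15(c=2) 2(c=3) 89(c=4) 64(c=11)]
  30. access 76: HIT, count now 2. Cache: [52(c=2) 15(c=2) 76(c=2) 2(c=3) 89(c=4) 64(c=11)]
  31. access 17: MISS, evict 52(c=2). Cache: [17(c=1) 15(c=2) 76(c=2) 2(c=3) 89(c=4) 64(c=11)]
  32. access 64: HIT, count now 12. Cache: [17(c=1) 15(c=2) 76(c=2) 2(c=3) 89(c=4) 64(c=12)]
  33. access 19: MISS, evict 17(c=1). Cache: [19(c=1) 15(c=2) 76(c=2) 2(c=3) 89(c=4) 64(c=12)]
  34. access 15: HIT, count now 3. Cache: [19(c=1) 76(c=2) 2(c=3) 15(c=3) 89(c=4) 64(c=12)]
Total: 21 hits, 13 misses, 7 evictions

Hit rate = 21/34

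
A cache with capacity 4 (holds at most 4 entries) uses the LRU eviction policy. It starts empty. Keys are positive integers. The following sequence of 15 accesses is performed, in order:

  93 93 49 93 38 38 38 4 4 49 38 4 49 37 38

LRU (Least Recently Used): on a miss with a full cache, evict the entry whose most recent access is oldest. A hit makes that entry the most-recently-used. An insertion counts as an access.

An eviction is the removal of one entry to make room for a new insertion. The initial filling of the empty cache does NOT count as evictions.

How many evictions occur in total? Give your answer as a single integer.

LRU simulation (capacity=4):
  1. access 93: MISS. Cache (LRU->MRU): [93]
  2. access 93: HIT. Cache (LRU->MRU): [93]
  3. access 49: MISS. Cache (LRU->MRU): [93 49]
  4. access 93: HIT. Cache (LRU->MRU): [49 93]
  5. access 38: MISS. Cache (LRU->MRU): [49 93 38]
  6. access 38: HIT. Cache (LRU->MRU): [49 93 38]
  7. access 38: HIT. Cache (LRU->MRU): [49 93 38]
  8. access 4: MISS. Cache (LRU->MRU): [49 93 38 4]
  9. access 4: HIT. Cache (LRU->MRU): [49 93 38 4]
  10. access 49: HIT. Cache (LRU->MRU): [93 38 4 49]
  11. access 38: HIT. Cache (LRU->MRU): [93 4 49 38]
  12. access 4: HIT. Cache (LRU->MRU): [93 49 38 4]
  13. access 49: HIT. Cache (LRU->MRU): [93 38 4 49]
  14. access 37: MISS, evict 93. Cache (LRU->MRU): [38 4 49 37]
  15. access 38: HIT. Cache (LRU->MRU): [4 49 37 38]
Total: 10 hits, 5 misses, 1 evictions

Answer: 1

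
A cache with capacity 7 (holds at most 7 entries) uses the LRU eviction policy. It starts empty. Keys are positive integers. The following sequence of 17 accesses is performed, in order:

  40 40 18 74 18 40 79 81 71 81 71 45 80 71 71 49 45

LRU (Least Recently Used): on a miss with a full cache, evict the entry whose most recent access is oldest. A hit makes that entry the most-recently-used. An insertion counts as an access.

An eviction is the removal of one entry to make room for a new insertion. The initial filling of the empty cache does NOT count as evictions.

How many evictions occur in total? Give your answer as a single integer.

Answer: 2

Derivation:
LRU simulation (capacity=7):
  1. access 40: MISS. Cache (LRU->MRU): [40]
  2. access 40: HIT. Cache (LRU->MRU): [40]
  3. access 18: MISS. Cache (LRU->MRU): [40 18]
  4. access 74: MISS. Cache (LRU->MRU): [40 18 74]
  5. access 18: HIT. Cache (LRU->MRU): [40 74 18]
  6. access 40: HIT. Cache (LRU->MRU): [74 18 40]
  7. access 79: MISS. Cache (LRU->MRU): [74 18 40 79]
  8. access 81: MISS. Cache (LRU->MRU): [74 18 40 79 81]
  9. access 71: MISS. Cache (LRU->MRU): [74 18 40 79 81 71]
  10. access 81: HIT. Cache (LRU->MRU): [74 18 40 79 71 81]
  11. access 71: HIT. Cache (LRU->MRU): [74 18 40 79 81 71]
  12. access 45: MISS. Cache (LRU->MRU): [74 18 40 79 81 71 45]
  13. access 80: MISS, evict 74. Cache (LRU->MRU): [18 40 79 81 71 45 80]
  14. access 71: HIT. Cache (LRU->MRU): [18 40 79 81 45 80 71]
  15. access 71: HIT. Cache (LRU->MRU): [18 40 79 81 45 80 71]
  16. access 49: MISS, evict 18. Cache (LRU->MRU): [40 79 81 45 80 71 49]
  17. access 45: HIT. Cache (LRU->MRU): [40 79 81 80 71 49 45]
Total: 8 hits, 9 misses, 2 evictions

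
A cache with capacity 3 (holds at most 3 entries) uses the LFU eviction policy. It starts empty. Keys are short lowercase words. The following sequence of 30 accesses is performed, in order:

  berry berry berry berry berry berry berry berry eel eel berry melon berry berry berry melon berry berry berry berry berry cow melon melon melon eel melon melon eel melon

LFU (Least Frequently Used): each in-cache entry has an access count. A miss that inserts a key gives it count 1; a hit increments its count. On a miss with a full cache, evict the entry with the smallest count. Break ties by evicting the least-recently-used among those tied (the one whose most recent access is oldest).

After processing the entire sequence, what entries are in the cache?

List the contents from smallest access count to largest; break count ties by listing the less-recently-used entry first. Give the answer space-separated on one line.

Answer: eel melon berry

Derivation:
LFU simulation (capacity=3):
  1. access berry: MISS. Cache: [berry(c=1)]
  2. access berry: HIT, count now 2. Cache: [berry(c=2)]
  3. access berry: HIT, count now 3. Cache: [berry(c=3)]
  4. access berry: HIT, count now 4. Cache: [berry(c=4)]
  5. access berry: HIT, count now 5. Cache: [berry(c=5)]
  6. access berry: HIT, count now 6. Cache: [berry(c=6)]
  7. access berry: HIT, count now 7. Cache: [berry(c=7)]
  8. access berry: HIT, count now 8. Cache: [berry(c=8)]
  9. access eel: MISS. Cache: [eel(c=1) berry(c=8)]
  10. access eel: HIT, count now 2. Cache: [eel(c=2) berry(c=8)]
  11. access berry: HIT, count now 9. Cache: [eel(c=2) berry(c=9)]
  12. access melon: MISS. Cache: [melon(c=1) eel(c=2) berry(c=9)]
  13. access berry: HIT, count now 10. Cache: [melon(c=1) eel(c=2) berry(c=10)]
  14. access berry: HIT, count now 11. Cache: [melon(c=1) eel(c=2) berry(c=11)]
  15. access berry: HIT, count now 12. Cache: [melon(c=1) eel(c=2) berry(c=12)]
  16. access melon: HIT, count now 2. Cache: [eel(c=2) melon(c=2) berry(c=12)]
  17. access berry: HIT, count now 13. Cache: [eel(c=2) melon(c=2) berry(c=13)]
  18. access berry: HIT, count now 14. Cache: [eel(c=2) melon(c=2) berry(c=14)]
  19. access berry: HIT, count now 15. Cache: [eel(c=2) melon(c=2) berry(c=15)]
  20. access berry: HIT, count now 16. Cache: [eel(c=2) melon(c=2) berry(c=16)]
  21. access berry: HIT, count now 17. Cache: [eel(c=2) melon(c=2) berry(c=17)]
  22. access cow: MISS, evict eel(c=2). Cache: [cow(c=1) melon(c=2) berry(c=17)]
  23. access melon: HIT, count now 3. Cache: [cow(c=1) melon(c=3) berry(c=17)]
  24. access melon: HIT, count now 4. Cache: [cow(c=1) melon(c=4) berry(c=17)]
  25. access melon: HIT, count now 5. Cache: [cow(c=1) melon(c=5) berry(c=17)]
  26. access eel: MISS, evict cow(c=1). Cache: [eel(c=1) melon(c=5) berry(c=17)]
  27. access melon: HIT, count now 6. Cache: [eel(c=1) melon(c=6) berry(c=17)]
  28. access melon: HIT, count now 7. Cache: [eel(c=1) melon(c=7) berry(c=17)]
  29. access eel: HIT, count now 2. Cache: [eel(c=2) melon(c=7) berry(c=17)]
  30. access melon: HIT, count now 8. Cache: [eel(c=2) melon(c=8) berry(c=17)]
Total: 25 hits, 5 misses, 2 evictions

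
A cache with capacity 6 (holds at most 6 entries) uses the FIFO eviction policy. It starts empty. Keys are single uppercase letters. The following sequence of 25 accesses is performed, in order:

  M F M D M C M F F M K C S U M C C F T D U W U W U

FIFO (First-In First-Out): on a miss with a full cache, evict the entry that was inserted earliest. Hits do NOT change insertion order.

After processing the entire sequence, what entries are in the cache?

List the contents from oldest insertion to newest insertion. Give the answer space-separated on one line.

FIFO simulation (capacity=6):
  1. access M: MISS. Cache (old->new): [M]
  2. access F: MISS. Cache (old->new): [M F]
  3. access M: HIT. Cache (old->new): [M F]
  4. access D: MISS. Cache (old->new): [M F D]
  5. access M: HIT. Cache (old->new): [M F D]
  6. access C: MISS. Cache (old->new): [M F D C]
  7. access M: HIT. Cache (old->new): [M F D C]
  8. access F: HIT. Cache (old->new): [M F D C]
  9. access F: HIT. Cache (old->new): [M F D C]
  10. access M: HIT. Cache (old->new): [M F D C]
  11. access K: MISS. Cache (old->new): [M F D C K]
  12. access C: HIT. Cache (old->new): [M F D C K]
  13. access S: MISS. Cache (old->new): [M F D C K S]
  14. access U: MISS, evict M. Cache (old->new): [F D C K S U]
  15. access M: MISS, evict F. Cache (old->new): [D C K S U M]
  16. access C: HIT. Cache (old->new): [D C K S U M]
  17. access C: HIT. Cache (old->new): [D C K S U M]
  18. access F: MISS, evict D. Cache (old->new): [C K S U M F]
  19. access T: MISS, evict C. Cache (old->new): [K S U M F T]
  20. access D: MISS, evict K. Cache (old->new): [S U M F T D]
  21. access U: HIT. Cache (old->new): [S U M F T D]
  22. access W: MISS, evict S. Cache (old->new): [U M F T D W]
  23. access U: HIT. Cache (old->new): [U M F T D W]
  24. access W: HIT. Cache (old->new): [U M F T D W]
  25. access U: HIT. Cache (old->new): [U M F T D W]
Total: 13 hits, 12 misses, 6 evictions

Answer: U M F T D W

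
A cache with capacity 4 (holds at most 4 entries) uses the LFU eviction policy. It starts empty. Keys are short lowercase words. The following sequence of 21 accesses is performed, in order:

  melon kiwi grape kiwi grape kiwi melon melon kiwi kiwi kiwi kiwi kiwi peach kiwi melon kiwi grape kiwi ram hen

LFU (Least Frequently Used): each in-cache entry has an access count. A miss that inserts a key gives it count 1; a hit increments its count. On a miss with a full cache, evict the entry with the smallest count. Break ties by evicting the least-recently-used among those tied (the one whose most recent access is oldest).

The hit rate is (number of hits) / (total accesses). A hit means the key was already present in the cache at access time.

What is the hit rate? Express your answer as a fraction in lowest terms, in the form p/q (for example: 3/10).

LFU simulation (capacity=4):
  1. access melon: MISS. Cache: [melon(c=1)]
  2. access kiwi: MISS. Cache: [melon(c=1) kiwi(c=1)]
  3. access grape: MISS. Cache: [melon(c=1) kiwi(c=1) grape(c=1)]
  4. access kiwi: HIT, count now 2. Cache: [melon(c=1) grape(c=1) kiwi(c=2)]
  5. access grape: HIT, count now 2. Cache: [melon(c=1) kiwi(c=2) grape(c=2)]
  6. access kiwi: HIT, count now 3. Cache: [melon(c=1) grape(c=2) kiwi(c=3)]
  7. access melon: HIT, count now 2. Cache: [grape(c=2) melon(c=2) kiwi(c=3)]
  8. access melon: HIT, count now 3. Cache: [grape(c=2) kiwi(c=3) melon(c=3)]
  9. access kiwi: HIT, count now 4. Cache: [grape(c=2) melon(c=3) kiwi(c=4)]
  10. access kiwi: HIT, count now 5. Cache: [grape(c=2) melon(c=3) kiwi(c=5)]
  11. access kiwi: HIT, count now 6. Cache: [grape(c=2) melon(c=3) kiwi(c=6)]
  12. access kiwi: HIT, count now 7. Cache: [grape(c=2) melon(c=3) kiwi(c=7)]
  13. access kiwi: HIT, count now 8. Cache: [grape(c=2) melon(c=3) kiwi(c=8)]
  14. access peach: MISS. Cache: [peach(c=1) grape(c=2) melon(c=3) kiwi(c=8)]
  15. access kiwi: HIT, count now 9. Cache: [peach(c=1) grape(c=2) melon(c=3) kiwi(c=9)]
  16. access melon: HIT, count now 4. Cache: [peach(c=1) grape(c=2) melon(c=4) kiwi(c=9)]
  17. access kiwi: HIT, count now 10. Cache: [peach(c=1) grape(c=2) melon(c=4) kiwi(c=10)]
  18. access grape: HIT, count now 3. Cache: [peach(c=1) grape(c=3) melon(c=4) kiwi(c=10)]
  19. access kiwi: HIT, count now 11. Cache: [peach(c=1) grape(c=3) melon(c=4) kiwi(c=11)]
  20. access ram: MISS, evict peach(c=1). Cache: [ram(c=1) grape(c=3) melon(c=4) kiwi(c=11)]
  21. access hen: MISS, evict ram(c=1). Cache: [hen(c=1) grape(c=3) melon(c=4) kiwi(c=11)]
Total: 15 hits, 6 misses, 2 evictions

Hit rate = 15/21 = 5/7

Answer: 5/7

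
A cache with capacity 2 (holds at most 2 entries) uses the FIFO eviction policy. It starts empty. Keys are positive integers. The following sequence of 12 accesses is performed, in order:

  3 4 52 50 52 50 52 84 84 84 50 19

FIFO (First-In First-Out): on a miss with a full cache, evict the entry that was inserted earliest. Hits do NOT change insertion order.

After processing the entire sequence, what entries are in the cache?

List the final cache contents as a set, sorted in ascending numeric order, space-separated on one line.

FIFO simulation (capacity=2):
  1. access 3: MISS. Cache (old->new): [3]
  2. access 4: MISS. Cache (old->new): [3 4]
  3. access 52: MISS, evict 3. Cache (old->new): [4 52]
  4. access 50: MISS, evict 4. Cache (old->new): [52 50]
  5. access 52: HIT. Cache (old->new): [52 50]
  6. access 50: HIT. Cache (old->new): [52 50]
  7. access 52: HIT. Cache (old->new): [52 50]
  8. access 84: MISS, evict 52. Cache (old->new): [50 84]
  9. access 84: HIT. Cache (old->new): [50 84]
  10. access 84: HIT. Cache (old->new): [50 84]
  11. access 50: HIT. Cache (old->new): [50 84]
  12. access 19: MISS, evict 50. Cache (old->new): [84 19]
Total: 6 hits, 6 misses, 4 evictions

Answer: 19 84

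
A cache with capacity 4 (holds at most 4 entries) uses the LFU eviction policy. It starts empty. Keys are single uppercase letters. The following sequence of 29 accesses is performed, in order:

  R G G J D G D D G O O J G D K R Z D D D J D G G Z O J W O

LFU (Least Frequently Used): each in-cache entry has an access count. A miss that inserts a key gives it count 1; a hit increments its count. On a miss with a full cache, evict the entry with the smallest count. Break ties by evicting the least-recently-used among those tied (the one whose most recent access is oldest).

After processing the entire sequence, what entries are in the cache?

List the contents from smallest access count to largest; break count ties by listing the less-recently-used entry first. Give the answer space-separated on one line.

Answer: O J G D

Derivation:
LFU simulation (capacity=4):
  1. access R: MISS. Cache: [R(c=1)]
  2. access G: MISS. Cache: [R(c=1) G(c=1)]
  3. access G: HIT, count now 2. Cache: [R(c=1) G(c=2)]
  4. access J: MISS. Cache: [R(c=1) J(c=1) G(c=2)]
  5. access D: MISS. Cache: [R(c=1) J(c=1) D(c=1) G(c=2)]
  6. access G: HIT, count now 3. Cache: [R(c=1) J(c=1) D(c=1) G(c=3)]
  7. access D: HIT, count now 2. Cache: [R(c=1) J(c=1) D(c=2) G(c=3)]
  8. access D: HIT, count now 3. Cache: [R(c=1) J(c=1) G(c=3) D(c=3)]
  9. access G: HIT, count now 4. Cache: [R(c=1) J(c=1) D(c=3) G(c=4)]
  10. access O: MISS, evict R(c=1). Cache: [J(c=1) O(c=1) D(c=3) G(c=4)]
  11. access O: HIT, count now 2. Cache: [J(c=1) O(c=2) D(c=3) G(c=4)]
  12. access J: HIT, count now 2. Cache: [O(c=2) J(c=2) D(c=3) G(c=4)]
  13. access G: HIT, count now 5. Cache: [O(c=2) J(c=2) D(c=3) G(c=5)]
  14. access D: HIT, count now 4. Cache: [O(c=2) J(c=2) D(c=4) G(c=5)]
  15. access K: MISS, evict O(c=2). Cache: [K(c=1) J(c=2) D(c=4) G(c=5)]
  16. access R: MISS, evict K(c=1). Cache: [R(c=1) J(c=2) D(c=4) G(c=5)]
  17. access Z: MISS, evict R(c=1). Cache: [Z(c=1) J(c=2) D(c=4) G(c=5)]
  18. access D: HIT, count now 5. Cache: [Z(c=1) J(c=2) G(c=5) D(c=5)]
  19. access D: HIT, count now 6. Cache: [Z(c=1) J(c=2) G(c=5) D(c=6)]
  20. access D: HIT, count now 7. Cache: [Z(c=1) J(c=2) G(c=5) D(c=7)]
  21. access J: HIT, count now 3. Cache: [Z(c=1) J(c=3) G(c=5) D(c=7)]
  22. access D: HIT, count now 8. Cache: [Z(c=1) J(c=3) G(c=5) D(c=8)]
  23. access G: HIT, count now 6. Cache: [Z(c=1) J(c=3) G(c=6) D(c=8)]
  24. access G: HIT, count now 7. Cache: [Z(c=1) J(c=3) G(c=7) D(c=8)]
  25. access Z: HIT, count now 2. Cache: [Z(c=2) J(c=3) G(c=7) D(c=8)]
  26. access O: MISS, evict Z(c=2). Cache: [O(c=1) J(c=3) G(c=7) D(c=8)]
  27. access J: HIT, count now 4. Cache: [O(c=1) J(c=4) G(c=7) D(c=8)]
  28. access W: MISS, evict O(c=1). Cache: [W(c=1) J(c=4) G(c=7) D(c=8)]
  29. access O: MISS, evict W(c=1). Cache: [O(c=1) J(c=4) G(c=7) D(c=8)]
Total: 18 hits, 11 misses, 7 evictions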